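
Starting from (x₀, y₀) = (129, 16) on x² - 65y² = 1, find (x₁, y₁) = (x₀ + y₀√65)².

Solutions to x² - Dy² = 1 are generated by powers of (x₀ + y₀√D).
The next solution satisfies x₁ + y₁√65 = (x₀ + y₀√65)², giving:
x₁ = x₀² + 65y₀² = 129² + 65·16² = 16641 + 16640 = 33281
y₁ = 2x₀y₀ = 2·129·16 = 4128

Verify: 33281² - 65·4128² = 1107624961 - 1107624960 = 1 ✓

x = 33281, y = 4128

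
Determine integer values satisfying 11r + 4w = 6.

Step 1: Check solvability.
gcd(11, 4) = 1
Since 1 divides 6, solutions exist.

Step 2: Apply extended Euclidean algorithm to find gcd.
We find integers such that 11*x0 + 4*y0 = 1

Step 3: Scale the particular solution.
Multiply by 6/1 = 6:
r = -6, w = 18

Step 4: Verify.
11*(-6) + 4*(18) = 6 = 6 ✓

r = -6, w = 18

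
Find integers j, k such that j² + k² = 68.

We need to find integers j, k > 0 such that j² + k² = 68.
Trying j = 2: k² = 68 - 2² = 68 - 4 = 64
k = 8
Check: 2² + 8² = 4 + 64 = 68 ✓

68 = 2² + 8²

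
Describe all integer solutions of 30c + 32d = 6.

Step 1: Compute gcd(30, 32) = 2.
Since 2 divides 6, solutions exist.

Step 2: Find a particular solution using extended Euclidean algorithm.
We get c₀ = -3, d₀ = 3.
Check: 30*-3 + 32*3 = 6 = 6 ✓

Step 3: Write the general solution.
c = -3 + (32/2)t = -3 + 16t
d = 3 - (30/2)t = 3 - 15t
for any integer t.

c = -3 + 16t, d = 3 - 15t for integer t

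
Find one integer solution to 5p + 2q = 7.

Step 1: Check solvability.
gcd(5, 2) = 1
Since 1 divides 7, solutions exist.

Step 2: Apply extended Euclidean algorithm to find gcd.
We find integers such that 5*x0 + 2*y0 = 1

Step 3: Scale the particular solution.
Multiply by 7/1 = 7:
p = 7, q = -14

Step 4: Verify.
5*(7) + 2*(-14) = 7 = 7 ✓

p = 7, q = -14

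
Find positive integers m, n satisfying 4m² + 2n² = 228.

Try small values of m and check whether (228 - 4m²)/2 is a perfect square.
m = 5: 4·5² = 100, so 2n² = 228 - 100 = 128, giving n² = 64, n = 8.
Check: 4·5² + 2·8² = 100 + 128 = 228 ✓

m = 5, n = 8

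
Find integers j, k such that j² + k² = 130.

We need to find integers j, k > 0 such that j² + k² = 130.
Trying j = 3: k² = 130 - 3² = 130 - 9 = 121
k = 11
Check: 3² + 11² = 9 + 121 = 130 ✓

130 = 3² + 11²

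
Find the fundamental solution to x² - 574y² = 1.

We seek the smallest positive integers (x, y) with x² - 574y² = 1, i.e., x² = 574y² + 1.
Try successive y values:
y = 1: x² = 574·1² + 1 = 575, not a perfect square
y = 2: x² = 574·2² + 1 = 2297, not a perfect square
y = 3: x² = 574·3² + 1 = 5167, not a perfect square
... continuing the search (or via continued fractions) ...
y = 24: x² = 574·24² + 1 = 330625, x = 575 ✓

Verify: 575² - 574·24² = 330625 - 330624 = 1 ✓

x = 575, y = 24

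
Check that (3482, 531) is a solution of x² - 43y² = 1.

Compute x² = 3482² = 12124324
Compute 43y² = 43·531² = 43·281961 = 12124323
x² - 43y² = 12124324 - 12124323 = 1
Since this equals 1, (3482, 531) is a solution.

Yes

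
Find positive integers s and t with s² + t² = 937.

We need to find integers s, t > 0 such that s² + t² = 937.
Trying s = 19: t² = 937 - 19² = 937 - 361 = 576
t = 24
Check: 19² + 24² = 361 + 576 = 937 ✓

937 = 19² + 24²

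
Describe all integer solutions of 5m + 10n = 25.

Step 1: Compute gcd(5, 10) = 5.
Since 5 divides 25, solutions exist.

Step 2: Find a particular solution using extended Euclidean algorithm.
We get m₀ = 5, n₀ = 0.
Check: 5*5 + 10*0 = 25 = 25 ✓

Step 3: Write the general solution.
m = 5 + (10/5)t = 5 + 2t
n = 0 - (5/5)t = 0 - 1t
for any integer t.

m = 5 + 2t, n = 0 - 1t for integer t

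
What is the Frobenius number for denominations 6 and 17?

For two coprime denominations a and b, the Frobenius number (largest value not representable as a non-negative combination) is ab - a - b.
Here gcd(6, 17) = 1, so they are coprime.
F(6, 17) = 6·17 - 6 - 17 = 102 - 23 = 79

79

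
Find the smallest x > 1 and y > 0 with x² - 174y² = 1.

We seek the smallest positive integers (x, y) with x² - 174y² = 1, i.e., x² = 174y² + 1.
Try successive y values:
y = 1: x² = 174·1² + 1 = 175, not a perfect square
y = 2: x² = 174·2² + 1 = 697, not a perfect square
y = 3: x² = 174·3² + 1 = 1567, not a perfect square
... continuing the search (or via continued fractions) ...
y = 110: x² = 174·110² + 1 = 2105401, x = 1451 ✓

Verify: 1451² - 174·110² = 2105401 - 2105400 = 1 ✓

x = 1451, y = 110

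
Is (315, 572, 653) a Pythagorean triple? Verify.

Compute a² + b² = 315² + 572² = 99225 + 327184 = 426409
Compute c² = 653² = 426409
Since 426409 = 426409, confirmed.

Yes, it is a Pythagorean triple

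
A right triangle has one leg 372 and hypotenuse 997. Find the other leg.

a² = c² - b² = 994009 - 138384 = 855625
a = 925

925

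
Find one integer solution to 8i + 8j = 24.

Step 1: Check solvability.
gcd(8, 8) = 8
Since 8 divides 24, solutions exist.

Step 2: Apply extended Euclidean algorithm to find gcd.
We find integers such that 8*x0 + 8*y0 = 8

Step 3: Scale the particular solution.
Multiply by 24/8 = 3:
i = 0, j = 3

Step 4: Verify.
8*(0) + 8*(3) = 24 = 24 ✓

i = 0, j = 3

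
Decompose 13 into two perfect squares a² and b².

We need to find integers a, b > 0 such that a² + b² = 13.
Trying a = 2: b² = 13 - 2² = 13 - 4 = 9
b = 3
Check: 2² + 3² = 4 + 9 = 13 ✓

13 = 2² + 3²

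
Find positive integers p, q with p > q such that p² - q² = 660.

Factor: p² - q² = (p+q)(p-q) = 660.
We need two factors of 660 with the same parity.
Use p+q = 330 and p-q = 2 (product 330·2 = 660).
Adding: 2p = 332, so p = 166.
Subtracting: 2q = 328, so q = 164.
Check: 166² - 164² = 27556 - 26896 = 660 ✓

p = 166, q = 164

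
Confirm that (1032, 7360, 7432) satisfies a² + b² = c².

Compute a² + b² = 1032² + 7360² = 1065024 + 54169600 = 55234624
Compute c² = 7432² = 55234624
Since 55234624 = 55234624, confirmed.

Yes, it is a Pythagorean triple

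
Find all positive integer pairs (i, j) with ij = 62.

The positive divisors of 62 are: 1, 2, 31, 62.
Each divisor d gives the pair (d, 62/d):
(1, 62), (2, 31), (31, 2), (62, 1)

(1, 62), (2, 31), (31, 2), (62, 1)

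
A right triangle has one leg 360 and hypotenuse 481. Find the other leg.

a² = c² - b² = 231361 - 129600 = 101761
a = 319

319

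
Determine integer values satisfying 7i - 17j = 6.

Step 1: Check solvability.
gcd(7, 17) = 1
Since 1 divides 6, solutions exist.

Step 2: Apply extended Euclidean algorithm to find gcd.
We find integers such that 7*x0 + 17*y0 = 1

Step 3: Scale the particular solution.
Multiply by 6/1 = 6:
i = 30, j = 12

Step 4: Verify.
7*(30) - 17*(12) = 6 = 6 ✓

i = 30, j = 12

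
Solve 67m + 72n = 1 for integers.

Step 1: Check solvability.
gcd(67, 72) = 1
Since 1 divides 1, solutions exist.

Step 2: Apply extended Euclidean algorithm to find gcd.
We find integers such that 67*x0 + 72*y0 = 1

Step 3: Scale the particular solution.
Multiply by 1/1 = 1:
m = -29, n = 27

Step 4: Verify.
67*(-29) + 72*(27) = 1 = 1 ✓

m = -29, n = 27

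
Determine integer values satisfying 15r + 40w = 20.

Step 1: Check solvability.
gcd(15, 40) = 5
Since 5 divides 20, solutions exist.

Step 2: Apply extended Euclidean algorithm to find gcd.
We find integers such that 15*x0 + 40*y0 = 5

Step 3: Scale the particular solution.
Multiply by 20/5 = 4:
r = 12, w = -4

Step 4: Verify.
15*(12) + 40*(-4) = 20 = 20 ✓

r = 12, w = -4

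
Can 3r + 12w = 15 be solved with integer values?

Step 1: Compute gcd(3, 12).
gcd(3, 12) = 3

Step 2: Check divisibility.
Does 3 divide 15? 15 = 3 x 5, so yes.

By the theorem on linear Diophantine equations, 3r + 12w = 15 has integer solutions if and only if gcd(3, 12) divides 15. Since 3 | 15, solutions exist.

Yes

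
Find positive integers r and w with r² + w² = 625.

We need to find integers r, w > 0 such that r² + w² = 625.
Trying r = 7: w² = 625 - 7² = 625 - 49 = 576
w = 24
Check: 7² + 24² = 49 + 576 = 625 ✓

625 = 7² + 24²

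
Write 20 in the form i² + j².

We need to find integers i, j > 0 such that i² + j² = 20.
Trying i = 2: j² = 20 - 2² = 20 - 4 = 16
j = 4
Check: 2² + 4² = 4 + 16 = 20 ✓

20 = 2² + 4²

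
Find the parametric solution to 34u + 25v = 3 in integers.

Step 1: Compute gcd(34, 25) = 1.
Since 1 divides 3, solutions exist.

Step 2: Find a particular solution using extended Euclidean algorithm.
We get u₀ = -33, v₀ = 45.
Check: 34*-33 + 25*45 = 3 = 3 ✓

Step 3: Write the general solution.
u = -33 + (25/1)t = -33 + 25t
v = 45 - (34/1)t = 45 - 34t
for any integer t.

u = -33 + 25t, v = 45 - 34t for integer t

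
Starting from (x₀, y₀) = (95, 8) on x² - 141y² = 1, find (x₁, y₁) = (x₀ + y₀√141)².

Solutions to x² - Dy² = 1 are generated by powers of (x₀ + y₀√D).
The next solution satisfies x₁ + y₁√141 = (x₀ + y₀√141)², giving:
x₁ = x₀² + 141y₀² = 95² + 141·8² = 9025 + 9024 = 18049
y₁ = 2x₀y₀ = 2·95·8 = 1520

Verify: 18049² - 141·1520² = 325766401 - 325766400 = 1 ✓

x = 18049, y = 1520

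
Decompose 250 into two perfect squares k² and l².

We need to find integers k, l > 0 such that k² + l² = 250.
Trying k = 5: l² = 250 - 5² = 250 - 25 = 225
l = 15
Check: 5² + 15² = 25 + 225 = 250 ✓

250 = 5² + 15²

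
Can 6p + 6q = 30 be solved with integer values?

Step 1: Compute gcd(6, 6).
gcd(6, 6) = 6

Step 2: Check divisibility.
Does 6 divide 30? 30 = 6 x 5, so yes.

By the theorem on linear Diophantine equations, 6p + 6q = 30 has integer solutions if and only if gcd(6, 6) divides 30. Since 6 | 30, solutions exist.

Yes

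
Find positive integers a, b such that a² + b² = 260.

Search for a with 260 - a² a perfect square.
a = 2: 260 - 2² = 260 - 4 = 256 = 16² ✓
So a = 2, b = 16.

a = 2, b = 16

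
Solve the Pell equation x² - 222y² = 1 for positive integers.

We seek the smallest positive integers (x, y) with x² - 222y² = 1, i.e., x² = 222y² + 1.
Try successive y values:
y = 1: x² = 222·1² + 1 = 223, not a perfect square
y = 2: x² = 222·2² + 1 = 889, not a perfect square
y = 3: x² = 222·3² + 1 = 1999, not a perfect square
... continuing the search (or via continued fractions) ...
y = 10: x² = 222·10² + 1 = 22201, x = 149 ✓

Verify: 149² - 222·10² = 22201 - 22200 = 1 ✓

x = 149, y = 10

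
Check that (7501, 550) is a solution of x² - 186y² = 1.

Compute x² = 7501² = 56265001
Compute 186y² = 186·550² = 186·302500 = 56265000
x² - 186y² = 56265001 - 56265000 = 1
Since this equals 1, (7501, 550) is a solution.

Yes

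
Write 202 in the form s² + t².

We need to find integers s, t > 0 such that s² + t² = 202.
Trying s = 9: t² = 202 - 9² = 202 - 81 = 121
t = 11
Check: 9² + 11² = 81 + 121 = 202 ✓

202 = 9² + 11²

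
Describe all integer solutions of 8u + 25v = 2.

Step 1: Compute gcd(8, 25) = 1.
Since 1 divides 2, solutions exist.

Step 2: Find a particular solution using extended Euclidean algorithm.
We get u₀ = -6, v₀ = 2.
Check: 8*-6 + 25*2 = 2 = 2 ✓

Step 3: Write the general solution.
u = -6 + (25/1)t = -6 + 25t
v = 2 - (8/1)t = 2 - 8t
for any integer t.

u = -6 + 25t, v = 2 - 8t for integer t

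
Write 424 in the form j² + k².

We need to find integers j, k > 0 such that j² + k² = 424.
Trying j = 10: k² = 424 - 10² = 424 - 100 = 324
k = 18
Check: 10² + 18² = 100 + 324 = 424 ✓

424 = 10² + 18²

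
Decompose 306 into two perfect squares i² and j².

We need to find integers i, j > 0 such that i² + j² = 306.
Trying i = 9: j² = 306 - 9² = 306 - 81 = 225
j = 15
Check: 9² + 15² = 81 + 225 = 306 ✓

306 = 9² + 15²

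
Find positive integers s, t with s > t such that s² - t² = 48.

Factor: s² - t² = (s+t)(s-t) = 48.
We need two factors of 48 with the same parity.
Use s+t = 24 and s-t = 2 (product 24·2 = 48).
Adding: 2s = 26, so s = 13.
Subtracting: 2t = 22, so t = 11.
Check: 13² - 11² = 169 - 121 = 48 ✓

s = 13, t = 11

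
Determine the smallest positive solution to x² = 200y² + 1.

We seek the smallest positive integers (x, y) with x² - 200y² = 1, i.e., x² = 200y² + 1.
Try successive y values:
y = 1: x² = 200·1² + 1 = 201, not a perfect square
y = 2: x² = 200·2² + 1 = 801, not a perfect square
y = 3: x² = 200·3² + 1 = 1801, not a perfect square
... continuing the search (or via continued fractions) ...
y = 7: x² = 200·7² + 1 = 9801, x = 99 ✓

Verify: 99² - 200·7² = 9801 - 9800 = 1 ✓

x = 99, y = 7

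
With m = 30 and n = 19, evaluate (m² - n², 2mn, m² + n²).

a = m² - n² = 900 - 361 = 539
b = 2mn = 2·30·19 = 1140
c = m² + n² = 900 + 361 = 1261
Verify: 539² + 1140² = 290521 + 1299600 = 1590121 = 1261² ✓

(539, 1140, 1261)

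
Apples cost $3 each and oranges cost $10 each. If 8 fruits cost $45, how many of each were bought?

Let a = apples, o = oranges.
a + o = 8
3a + 10o = 45
Substitute o = 8 - a:
3a + 10(8 - a) = 45
(3 - 10)a = 45 - 80
-7a = -35
a = 5, o = 8 - 5 = 3

Apples: 5, Oranges: 3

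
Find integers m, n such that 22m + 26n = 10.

Step 1: Check solvability.
gcd(22, 26) = 2
Since 2 divides 10, solutions exist.

Step 2: Apply extended Euclidean algorithm to find gcd.
We find integers such that 22*x0 + 26*y0 = 2

Step 3: Scale the particular solution.
Multiply by 10/2 = 5:
m = 30, n = -25

Step 4: Verify.
22*(30) + 26*(-25) = 10 = 10 ✓

m = 30, n = -25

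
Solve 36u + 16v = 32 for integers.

Step 1: Check solvability.
gcd(36, 16) = 4
Since 4 divides 32, solutions exist.

Step 2: Apply extended Euclidean algorithm to find gcd.
We find integers such that 36*x0 + 16*y0 = 4

Step 3: Scale the particular solution.
Multiply by 32/4 = 8:
u = 8, v = -16

Step 4: Verify.
36*(8) + 16*(-16) = 32 = 32 ✓

u = 8, v = -16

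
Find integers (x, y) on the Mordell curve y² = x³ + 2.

Try small integer x values and check whether x³ + 2 is a perfect square.
x = -1: x³ + 2 = -1³ + 2 = -1 + 2 = 1
Is 1 a perfect square? 1² = 1 ✓
So (x, y) = (-1, 1) is a solution.

x = -1, y = 1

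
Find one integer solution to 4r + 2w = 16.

Step 1: Check solvability.
gcd(4, 2) = 2
Since 2 divides 16, solutions exist.

Step 2: Apply extended Euclidean algorithm to find gcd.
We find integers such that 4*x0 + 2*y0 = 2

Step 3: Scale the particular solution.
Multiply by 16/2 = 8:
r = 0, w = 8

Step 4: Verify.
4*(0) + 2*(8) = 16 = 16 ✓

r = 0, w = 8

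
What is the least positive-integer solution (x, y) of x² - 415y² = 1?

We seek the smallest positive integers (x, y) with x² - 415y² = 1, i.e., x² = 415y² + 1.
Try successive y values:
y = 1: x² = 415·1² + 1 = 416, not a perfect square
y = 2: x² = 415·2² + 1 = 1661, not a perfect square
y = 3: x² = 415·3² + 1 = 3736, not a perfect square
... continuing the search (or via continued fractions) ...
y = 903849: x² = 415·903849² + 1 = 339031351142416, x = 18412804 ✓

Verify: 18412804² - 415·903849² = 339031351142416 - 339031351142415 = 1 ✓

x = 18412804, y = 903849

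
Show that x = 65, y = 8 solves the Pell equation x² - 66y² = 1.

Compute x² = 65² = 4225
Compute 66y² = 66·8² = 66·64 = 4224
x² - 66y² = 4225 - 4224 = 1
Since this equals 1, (65, 8) is a solution.

Yes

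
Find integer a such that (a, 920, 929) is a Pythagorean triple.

a² = c² - b² = 929² - 920² = 863041 - 846400 = 16641
a = sqrt(16641) = 129

129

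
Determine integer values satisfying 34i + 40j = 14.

Step 1: Check solvability.
gcd(34, 40) = 2
Since 2 divides 14, solutions exist.

Step 2: Apply extended Euclidean algorithm to find gcd.
We find integers such that 34*x0 + 40*y0 = 2

Step 3: Scale the particular solution.
Multiply by 14/2 = 7:
i = -49, j = 42

Step 4: Verify.
34*(-49) + 40*(42) = 14 = 14 ✓

i = -49, j = 42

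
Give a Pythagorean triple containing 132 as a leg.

We need the other leg and hypotenuse such that 132² + x² = c².
Take x = 85, c = 157: 132² + 85² = 17424 + 7225 = 24649 = 157² ✓
Triple: (85, 132, 157)

(85, 132, 157)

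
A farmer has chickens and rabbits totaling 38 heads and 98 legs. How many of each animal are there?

Let c = chickens, r = rabbits.
Heads: c + r = 38
Legs: 2c + 4r = 98
From the first equation, c = 38 - r. Substitute:
2(38 - r) + 4r = 98
76 + 2r = 98
r = (98 - 76)/2 = 11
c = 38 - 11 = 27

Chickens: 27, Rabbits: 11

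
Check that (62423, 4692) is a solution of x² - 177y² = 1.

Compute x² = 62423² = 3896630929
Compute 177y² = 177·4692² = 177·22014864 = 3896630928
x² - 177y² = 3896630929 - 3896630928 = 1
Since this equals 1, (62423, 4692) is a solution.

Yes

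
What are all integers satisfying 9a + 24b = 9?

Step 1: Compute gcd(9, 24) = 3.
Since 3 divides 9, solutions exist.

Step 2: Find a particular solution using extended Euclidean algorithm.
We get a₀ = 9, b₀ = -3.
Check: 9*9 + 24*-3 = 9 = 9 ✓

Step 3: Write the general solution.
a = 9 + (24/3)t = 9 + 8t
b = -3 - (9/3)t = -3 - 3t
for any integer t.

a = 9 + 8t, b = -3 - 3t for integer t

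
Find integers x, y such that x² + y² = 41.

We need to find integers x, y > 0 such that x² + y² = 41.
Trying x = 4: y² = 41 - 4² = 41 - 16 = 25
y = 5
Check: 4² + 5² = 16 + 25 = 41 ✓

41 = 4² + 5²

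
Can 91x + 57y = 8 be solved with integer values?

Step 1: Compute gcd(91, 57).
gcd(91, 57) = 1

Step 2: Check divisibility.
Does 1 divide 8? 8 = 1 x 8, so yes.

By the theorem on linear Diophantine equations, 91x + 57y = 8 has integer solutions if and only if gcd(91, 57) divides 8. Since 1 | 8, solutions exist.

Yes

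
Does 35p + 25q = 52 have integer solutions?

Step 1: Compute gcd(35, 25).
gcd(35, 25) = 5

Step 2: Check divisibility.
Does 5 divide 52? 52 = 5 x 10 + 2, so no.

By the theorem on linear Diophantine equations, 35p + 25q = 52 has integer solutions if and only if gcd(35, 25) divides 52. Since 5 does not divide 52, no solutions exist.

No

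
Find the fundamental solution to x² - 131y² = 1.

We seek the smallest positive integers (x, y) with x² - 131y² = 1, i.e., x² = 131y² + 1.
Try successive y values:
y = 1: x² = 131·1² + 1 = 132, not a perfect square
y = 2: x² = 131·2² + 1 = 525, not a perfect square
y = 3: x² = 131·3² + 1 = 1180, not a perfect square
... continuing the search (or via continued fractions) ...
y = 927: x² = 131·927² + 1 = 112572100, x = 10610 ✓

Verify: 10610² - 131·927² = 112572100 - 112572099 = 1 ✓

x = 10610, y = 927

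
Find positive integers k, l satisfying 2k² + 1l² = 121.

Try small values of k and check whether (121 - 2k²)/1 is a perfect square.
k = 6: 2·6² = 72, so 1l² = 121 - 72 = 49, giving l² = 49, l = 7.
Check: 2·6² + 1·7² = 72 + 49 = 121 ✓

k = 6, l = 7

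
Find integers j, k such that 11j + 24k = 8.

Step 1: Check solvability.
gcd(11, 24) = 1
Since 1 divides 8, solutions exist.

Step 2: Apply extended Euclidean algorithm to find gcd.
We find integers such that 11*x0 + 24*y0 = 1

Step 3: Scale the particular solution.
Multiply by 8/1 = 8:
j = 88, k = -40

Step 4: Verify.
11*(88) + 24*(-40) = 8 = 8 ✓

j = 88, k = -40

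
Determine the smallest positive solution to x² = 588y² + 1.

We seek the smallest positive integers (x, y) with x² - 588y² = 1, i.e., x² = 588y² + 1.
Try successive y values:
y = 1: x² = 588·1² + 1 = 589, not a perfect square
y = 2: x² = 588·2² + 1 = 2353, not a perfect square
y = 3: x² = 588·3² + 1 = 5293, not a perfect square
... continuing the search (or via continued fractions) ...
y = 4: x² = 588·4² + 1 = 9409, x = 97 ✓

Verify: 97² - 588·4² = 9409 - 9408 = 1 ✓

x = 97, y = 4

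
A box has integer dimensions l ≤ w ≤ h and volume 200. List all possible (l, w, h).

Iterate l from 1 to ⌊200^(1/3)⌋. For each l dividing 200, iterate w ≥ l with w dividing 200/l, and set h = 200/(l·w).
Triples found (12): (1×1×200), (1×2×100), (1×4×50), (1×5×40), (1×8×25), (1×10×20), (2×2×50), (2×4×25), (2×5×20), (2×10×10), (4×5×10), (5×5×8)

(1×1×200), (1×2×100), (1×4×50), (1×5×40), (1×8×25), (1×10×20), (2×2×50), (2×4×25), (2×5×20), (2×10×10), (4×5×10), (5×5×8)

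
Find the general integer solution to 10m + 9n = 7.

Step 1: Compute gcd(10, 9) = 1.
Since 1 divides 7, solutions exist.

Step 2: Find a particular solution using extended Euclidean algorithm.
We get m₀ = 7, n₀ = -7.
Check: 10*7 + 9*-7 = 7 = 7 ✓

Step 3: Write the general solution.
m = 7 + (9/1)t = 7 + 9t
n = -7 - (10/1)t = -7 - 10t
for any integer t.

m = 7 + 9t, n = -7 - 10t for integer t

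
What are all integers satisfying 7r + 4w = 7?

Step 1: Compute gcd(7, 4) = 1.
Since 1 divides 7, solutions exist.

Step 2: Find a particular solution using extended Euclidean algorithm.
We get r₀ = -7, w₀ = 14.
Check: 7*-7 + 4*14 = 7 = 7 ✓

Step 3: Write the general solution.
r = -7 + (4/1)t = -7 + 4t
w = 14 - (7/1)t = 14 - 7t
for any integer t.

r = -7 + 4t, w = 14 - 7t for integer t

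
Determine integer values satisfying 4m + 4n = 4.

Step 1: Check solvability.
gcd(4, 4) = 4
Since 4 divides 4, solutions exist.

Step 2: Apply extended Euclidean algorithm to find gcd.
We find integers such that 4*x0 + 4*y0 = 4

Step 3: Scale the particular solution.
Multiply by 4/4 = 1:
m = 0, n = 1

Step 4: Verify.
4*(0) + 4*(1) = 4 = 4 ✓

m = 0, n = 1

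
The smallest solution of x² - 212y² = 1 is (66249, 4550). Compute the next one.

Solutions to x² - Dy² = 1 are generated by powers of (x₀ + y₀√D).
The next solution satisfies x₁ + y₁√212 = (x₀ + y₀√212)², giving:
x₁ = x₀² + 212y₀² = 66249² + 212·4550² = 4388930001 + 4388930000 = 8777860001
y₁ = 2x₀y₀ = 2·66249·4550 = 602865900

Verify: 8777860001² - 212·602865900² = 77050826197155720001 - 77050826197155720000 = 1 ✓

x = 8777860001, y = 602865900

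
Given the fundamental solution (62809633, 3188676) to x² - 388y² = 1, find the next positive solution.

Solutions to x² - Dy² = 1 are generated by powers of (x₀ + y₀√D).
The next solution satisfies x₁ + y₁√388 = (x₀ + y₀√388)², giving:
x₁ = x₀² + 388y₀² = 62809633² + 388·3188676² = 3945049997594689 + 3945049997594688 = 7890099995189377
y₁ = 2x₀y₀ = 2·62809633·3188676 = 400559138631816

Verify: 7890099995189377² - 388·400559138631816² = 62253677934087406958542093648129 - 62253677934087406958542093648128 = 1 ✓

x = 7890099995189377, y = 400559138631816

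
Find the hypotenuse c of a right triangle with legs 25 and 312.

c² = a² + b² = 25² + 312² = 625 + 97344 = 97969
c = sqrt(97969) = 313

313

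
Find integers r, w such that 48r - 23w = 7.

Step 1: Check solvability.
gcd(48, 23) = 1
Since 1 divides 7, solutions exist.

Step 2: Apply extended Euclidean algorithm to find gcd.
We find integers such that 48*x0 + 23*y0 = 1

Step 3: Scale the particular solution.
Multiply by 7/1 = 7:
r = -77, w = -161

Step 4: Verify.
48*(-77) - 23*(-161) = 7 = 7 ✓

r = -77, w = -161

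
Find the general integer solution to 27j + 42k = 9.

Step 1: Compute gcd(27, 42) = 3.
Since 3 divides 9, solutions exist.

Step 2: Find a particular solution using extended Euclidean algorithm.
We get j₀ = -9, k₀ = 6.
Check: 27*-9 + 42*6 = 9 = 9 ✓

Step 3: Write the general solution.
j = -9 + (42/3)t = -9 + 14t
k = 6 - (27/3)t = 6 - 9t
for any integer t.

j = -9 + 14t, k = 6 - 9t for integer t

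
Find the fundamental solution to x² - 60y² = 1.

We seek the smallest positive integers (x, y) with x² - 60y² = 1, i.e., x² = 60y² + 1.
Try successive y values:
y = 1: x² = 60·1² + 1 = 61, not a perfect square
y = 2: x² = 60·2² + 1 = 241, not a perfect square
y = 3: x² = 60·3² + 1 = 541, not a perfect square
... continuing the search (or via continued fractions) ...
y = 4: x² = 60·4² + 1 = 961, x = 31 ✓

Verify: 31² - 60·4² = 961 - 960 = 1 ✓

x = 31, y = 4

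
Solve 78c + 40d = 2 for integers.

Step 1: Check solvability.
gcd(78, 40) = 2
Since 2 divides 2, solutions exist.

Step 2: Apply extended Euclidean algorithm to find gcd.
We find integers such that 78*x0 + 40*y0 = 2

Step 3: Scale the particular solution.
Multiply by 2/2 = 1:
c = -1, d = 2

Step 4: Verify.
78*(-1) + 40*(2) = 2 = 2 ✓

c = -1, d = 2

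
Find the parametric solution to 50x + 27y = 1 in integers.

Step 1: Compute gcd(50, 27) = 1.
Since 1 divides 1, solutions exist.

Step 2: Find a particular solution using extended Euclidean algorithm.
We get x₀ = -7, y₀ = 13.
Check: 50*-7 + 27*13 = 1 = 1 ✓

Step 3: Write the general solution.
x = -7 + (27/1)t = -7 + 27t
y = 13 - (50/1)t = 13 - 50t
for any integer t.

x = -7 + 27t, y = 13 - 50t for integer t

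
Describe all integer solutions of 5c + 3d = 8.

Step 1: Compute gcd(5, 3) = 1.
Since 1 divides 8, solutions exist.

Step 2: Find a particular solution using extended Euclidean algorithm.
We get c₀ = -8, d₀ = 16.
Check: 5*-8 + 3*16 = 8 = 8 ✓

Step 3: Write the general solution.
c = -8 + (3/1)t = -8 + 3t
d = 16 - (5/1)t = 16 - 5t
for any integer t.

c = -8 + 3t, d = 16 - 5t for integer t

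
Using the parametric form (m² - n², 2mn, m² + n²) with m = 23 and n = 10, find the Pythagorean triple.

a = m² - n² = 23² - 10² = 529 - 100 = 429
b = 2mn = 2·23·10 = 460
c = m² + n² = 529 + 100 = 629
Verify: 429² + 460² = 184041 + 211600 = 395641 = 629² ✓

(429, 460, 629)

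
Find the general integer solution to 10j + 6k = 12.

Step 1: Compute gcd(10, 6) = 2.
Since 2 divides 12, solutions exist.

Step 2: Find a particular solution using extended Euclidean algorithm.
We get j₀ = -6, k₀ = 12.
Check: 10*-6 + 6*12 = 12 = 12 ✓

Step 3: Write the general solution.
j = -6 + (6/2)t = -6 + 3t
k = 12 - (10/2)t = 12 - 5t
for any integer t.

j = -6 + 3t, k = 12 - 5t for integer t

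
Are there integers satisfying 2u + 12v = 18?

Step 1: Compute gcd(2, 12).
gcd(2, 12) = 2

Step 2: Check divisibility.
Does 2 divide 18? 18 = 2 x 9, so yes.

By the theorem on linear Diophantine equations, 2u + 12v = 18 has integer solutions if and only if gcd(2, 12) divides 18. Since 2 | 18, solutions exist.

Yes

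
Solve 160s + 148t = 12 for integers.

Step 1: Check solvability.
gcd(160, 148) = 4
Since 4 divides 12, solutions exist.

Step 2: Apply extended Euclidean algorithm to find gcd.
We find integers such that 160*x0 + 148*y0 = 4

Step 3: Scale the particular solution.
Multiply by 12/4 = 3:
s = -36, t = 39

Step 4: Verify.
160*(-36) + 148*(39) = 12 = 12 ✓

s = -36, t = 39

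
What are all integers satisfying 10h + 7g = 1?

Step 1: Compute gcd(10, 7) = 1.
Since 1 divides 1, solutions exist.

Step 2: Find a particular solution using extended Euclidean algorithm.
We get h₀ = -2, g₀ = 3.
Check: 10*-2 + 7*3 = 1 = 1 ✓

Step 3: Write the general solution.
h = -2 + (7/1)t = -2 + 7t
g = 3 - (10/1)t = 3 - 10t
for any integer t.

h = -2 + 7t, g = 3 - 10t for integer t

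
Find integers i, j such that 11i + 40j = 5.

Step 1: Check solvability.
gcd(11, 40) = 1
Since 1 divides 5, solutions exist.

Step 2: Apply extended Euclidean algorithm to find gcd.
We find integers such that 11*x0 + 40*y0 = 1

Step 3: Scale the particular solution.
Multiply by 5/1 = 5:
i = 55, j = -15

Step 4: Verify.
11*(55) + 40*(-15) = 5 = 5 ✓

i = 55, j = -15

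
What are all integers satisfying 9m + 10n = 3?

Step 1: Compute gcd(9, 10) = 1.
Since 1 divides 3, solutions exist.

Step 2: Find a particular solution using extended Euclidean algorithm.
We get m₀ = -3, n₀ = 3.
Check: 9*-3 + 10*3 = 3 = 3 ✓

Step 3: Write the general solution.
m = -3 + (10/1)t = -3 + 10t
n = 3 - (9/1)t = 3 - 9t
for any integer t.

m = -3 + 10t, n = 3 - 9t for integer t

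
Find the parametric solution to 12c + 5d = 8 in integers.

Step 1: Compute gcd(12, 5) = 1.
Since 1 divides 8, solutions exist.

Step 2: Find a particular solution using extended Euclidean algorithm.
We get c₀ = -16, d₀ = 40.
Check: 12*-16 + 5*40 = 8 = 8 ✓

Step 3: Write the general solution.
c = -16 + (5/1)t = -16 + 5t
d = 40 - (12/1)t = 40 - 12t
for any integer t.

c = -16 + 5t, d = 40 - 12t for integer t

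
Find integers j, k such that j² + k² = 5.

We need to find integers j, k > 0 such that j² + k² = 5.
Trying j = 1: k² = 5 - 1² = 5 - 1 = 4
k = 2
Check: 1² + 2² = 1 + 4 = 5 ✓

5 = 1² + 2²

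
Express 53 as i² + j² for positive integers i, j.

We need to find integers i, j > 0 such that i² + j² = 53.
Trying i = 2: j² = 53 - 2² = 53 - 4 = 49
j = 7
Check: 2² + 7² = 4 + 49 = 53 ✓

53 = 2² + 7²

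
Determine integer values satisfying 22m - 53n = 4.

Step 1: Check solvability.
gcd(22, 53) = 1
Since 1 divides 4, solutions exist.

Step 2: Apply extended Euclidean algorithm to find gcd.
We find integers such that 22*x0 + 53*y0 = 1

Step 3: Scale the particular solution.
Multiply by 4/1 = 4:
m = -48, n = -20

Step 4: Verify.
22*(-48) - 53*(-20) = 4 = 4 ✓

m = -48, n = -20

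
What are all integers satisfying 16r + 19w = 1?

Step 1: Compute gcd(16, 19) = 1.
Since 1 divides 1, solutions exist.

Step 2: Find a particular solution using extended Euclidean algorithm.
We get r₀ = 6, w₀ = -5.
Check: 16*6 + 19*-5 = 1 = 1 ✓

Step 3: Write the general solution.
r = 6 + (19/1)t = 6 + 19t
w = -5 - (16/1)t = -5 - 16t
for any integer t.

r = 6 + 19t, w = -5 - 16t for integer t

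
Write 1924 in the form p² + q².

We need to find integers p, q > 0 such that p² + q² = 1924.
Trying p = 18: q² = 1924 - 18² = 1924 - 324 = 1600
q = 40
Check: 18² + 40² = 324 + 1600 = 1924 ✓

1924 = 18² + 40²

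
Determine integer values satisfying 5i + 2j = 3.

Step 1: Check solvability.
gcd(5, 2) = 1
Since 1 divides 3, solutions exist.

Step 2: Apply extended Euclidean algorithm to find gcd.
We find integers such that 5*x0 + 2*y0 = 1

Step 3: Scale the particular solution.
Multiply by 3/1 = 3:
i = 3, j = -6

Step 4: Verify.
5*(3) + 2*(-6) = 3 = 3 ✓

i = 3, j = -6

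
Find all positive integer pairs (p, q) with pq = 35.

The positive divisors of 35 are: 1, 5, 7, 35.
Each divisor d gives the pair (d, 35/d):
(1, 35), (5, 7), (7, 5), (35, 1)

(1, 35), (5, 7), (7, 5), (35, 1)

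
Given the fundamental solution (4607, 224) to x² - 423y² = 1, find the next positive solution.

Solutions to x² - Dy² = 1 are generated by powers of (x₀ + y₀√D).
The next solution satisfies x₁ + y₁√423 = (x₀ + y₀√423)², giving:
x₁ = x₀² + 423y₀² = 4607² + 423·224² = 21224449 + 21224448 = 42448897
y₁ = 2x₀y₀ = 2·4607·224 = 2063936

Verify: 42448897² - 423·2063936² = 1801908856516609 - 1801908856516608 = 1 ✓

x = 42448897, y = 2063936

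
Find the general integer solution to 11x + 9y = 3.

Step 1: Compute gcd(11, 9) = 1.
Since 1 divides 3, solutions exist.

Step 2: Find a particular solution using extended Euclidean algorithm.
We get x₀ = -12, y₀ = 15.
Check: 11*-12 + 9*15 = 3 = 3 ✓

Step 3: Write the general solution.
x = -12 + (9/1)t = -12 + 9t
y = 15 - (11/1)t = 15 - 11t
for any integer t.

x = -12 + 9t, y = 15 - 11t for integer t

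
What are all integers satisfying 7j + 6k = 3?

Step 1: Compute gcd(7, 6) = 1.
Since 1 divides 3, solutions exist.

Step 2: Find a particular solution using extended Euclidean algorithm.
We get j₀ = 3, k₀ = -3.
Check: 7*3 + 6*-3 = 3 = 3 ✓

Step 3: Write the general solution.
j = 3 + (6/1)t = 3 + 6t
k = -3 - (7/1)t = -3 - 7t
for any integer t.

j = 3 + 6t, k = -3 - 7t for integer t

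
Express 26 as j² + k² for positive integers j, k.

We need to find integers j, k > 0 such that j² + k² = 26.
Trying j = 1: k² = 26 - 1² = 26 - 1 = 25
k = 5
Check: 1² + 5² = 1 + 25 = 26 ✓

26 = 1² + 5²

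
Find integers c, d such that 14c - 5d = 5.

Step 1: Check solvability.
gcd(14, 5) = 1
Since 1 divides 5, solutions exist.

Step 2: Apply extended Euclidean algorithm to find gcd.
We find integers such that 14*x0 + 5*y0 = 1

Step 3: Scale the particular solution.
Multiply by 5/1 = 5:
c = -5, d = -15

Step 4: Verify.
14*(-5) - 5*(-15) = 5 = 5 ✓

c = -5, d = -15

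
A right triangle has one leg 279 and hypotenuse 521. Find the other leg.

b² = c² - a² = 271441 - 77841 = 193600
b = 440

440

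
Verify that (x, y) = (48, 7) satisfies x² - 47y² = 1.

Compute x² = 48² = 2304
Compute 47y² = 47·7² = 47·49 = 2303
x² - 47y² = 2304 - 2303 = 1
Since this equals 1, (48, 7) is a solution.

Yes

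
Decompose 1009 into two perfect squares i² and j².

We need to find integers i, j > 0 such that i² + j² = 1009.
Trying i = 15: j² = 1009 - 15² = 1009 - 225 = 784
j = 28
Check: 15² + 28² = 225 + 784 = 1009 ✓

1009 = 15² + 28²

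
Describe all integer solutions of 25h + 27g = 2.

Step 1: Compute gcd(25, 27) = 1.
Since 1 divides 2, solutions exist.

Step 2: Find a particular solution using extended Euclidean algorithm.
We get h₀ = 26, g₀ = -24.
Check: 25*26 + 27*-24 = 2 = 2 ✓

Step 3: Write the general solution.
h = 26 + (27/1)t = 26 + 27t
g = -24 - (25/1)t = -24 - 25t
for any integer t.

h = 26 + 27t, g = -24 - 25t for integer t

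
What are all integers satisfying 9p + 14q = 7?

Step 1: Compute gcd(9, 14) = 1.
Since 1 divides 7, solutions exist.

Step 2: Find a particular solution using extended Euclidean algorithm.
We get p₀ = -21, q₀ = 14.
Check: 9*-21 + 14*14 = 7 = 7 ✓

Step 3: Write the general solution.
p = -21 + (14/1)t = -21 + 14t
q = 14 - (9/1)t = 14 - 9t
for any integer t.

p = -21 + 14t, q = 14 - 9t for integer t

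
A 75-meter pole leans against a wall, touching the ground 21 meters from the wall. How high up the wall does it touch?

The ladder, wall, and ground form a right triangle with hypotenuse 75 and one leg 21.
By the Pythagorean theorem: h² = 75² - 21² = 5625 - 441 = 5184
h = √5184 = 72 meters

72 meters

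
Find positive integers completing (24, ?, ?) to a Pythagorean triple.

We need the other leg and hypotenuse such that 24² + x² = c².
Take x = 143, c = 145: 24² + 143² = 576 + 20449 = 21025 = 145² ✓
Triple: (143, 24, 145)

(143, 24, 145)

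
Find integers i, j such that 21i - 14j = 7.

Step 1: Check solvability.
gcd(21, 14) = 7
Since 7 divides 7, solutions exist.

Step 2: Apply extended Euclidean algorithm to find gcd.
We find integers such that 21*x0 + 14*y0 = 7

Step 3: Scale the particular solution.
Multiply by 7/7 = 1:
i = 1, j = 1

Step 4: Verify.
21*(1) - 14*(1) = 7 = 7 ✓

i = 1, j = 1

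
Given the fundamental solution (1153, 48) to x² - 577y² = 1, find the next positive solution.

Solutions to x² - Dy² = 1 are generated by powers of (x₀ + y₀√D).
The next solution satisfies x₁ + y₁√577 = (x₀ + y₀√577)², giving:
x₁ = x₀² + 577y₀² = 1153² + 577·48² = 1329409 + 1329408 = 2658817
y₁ = 2x₀y₀ = 2·1153·48 = 110688

Verify: 2658817² - 577·110688² = 7069307839489 - 7069307839488 = 1 ✓

x = 2658817, y = 110688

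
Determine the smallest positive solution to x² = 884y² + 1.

We seek the smallest positive integers (x, y) with x² - 884y² = 1, i.e., x² = 884y² + 1.
Try successive y values:
y = 1: x² = 884·1² + 1 = 885, not a perfect square
y = 2: x² = 884·2² + 1 = 3537, not a perfect square
y = 3: x² = 884·3² + 1 = 7957, not a perfect square
... continuing the search (or via continued fractions) ...
y = 56: x² = 884·56² + 1 = 2772225, x = 1665 ✓

Verify: 1665² - 884·56² = 2772225 - 2772224 = 1 ✓

x = 1665, y = 56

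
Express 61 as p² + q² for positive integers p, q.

We need to find integers p, q > 0 such that p² + q² = 61.
Trying p = 5: q² = 61 - 5² = 61 - 25 = 36
q = 6
Check: 5² + 6² = 25 + 36 = 61 ✓

61 = 5² + 6²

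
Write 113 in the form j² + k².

We need to find integers j, k > 0 such that j² + k² = 113.
Trying j = 7: k² = 113 - 7² = 113 - 49 = 64
k = 8
Check: 7² + 8² = 49 + 64 = 113 ✓

113 = 7² + 8²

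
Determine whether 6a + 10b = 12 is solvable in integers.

Step 1: Compute gcd(6, 10).
gcd(6, 10) = 2

Step 2: Check divisibility.
Does 2 divide 12? 12 = 2 x 6, so yes.

By the theorem on linear Diophantine equations, 6a + 10b = 12 has integer solutions if and only if gcd(6, 10) divides 12. Since 2 | 12, solutions exist.

Yes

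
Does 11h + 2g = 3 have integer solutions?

Step 1: Compute gcd(11, 2).
gcd(11, 2) = 1

Step 2: Check divisibility.
Does 1 divide 3? 3 = 1 x 3, so yes.

By the theorem on linear Diophantine equations, 11h + 2g = 3 has integer solutions if and only if gcd(11, 2) divides 3. Since 1 | 3, solutions exist.

Yes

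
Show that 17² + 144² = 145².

Compute a² + b² = 17² + 144² = 289 + 20736 = 21025
Compute c² = 145² = 21025
Since 21025 = 21025, confirmed.

Yes, it is a Pythagorean triple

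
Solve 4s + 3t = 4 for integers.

Step 1: Check solvability.
gcd(4, 3) = 1
Since 1 divides 4, solutions exist.

Step 2: Apply extended Euclidean algorithm to find gcd.
We find integers such that 4*x0 + 3*y0 = 1

Step 3: Scale the particular solution.
Multiply by 4/1 = 4:
s = 4, t = -4

Step 4: Verify.
4*(4) + 3*(-4) = 4 = 4 ✓

s = 4, t = -4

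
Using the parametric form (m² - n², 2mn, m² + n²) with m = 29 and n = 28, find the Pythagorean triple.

a = m² - n² = 29² - 28² = 841 - 784 = 57
b = 2mn = 2·29·28 = 1624
c = m² + n² = 841 + 784 = 1625
Verify: 57² + 1624² = 3249 + 2637376 = 2640625 = 1625² ✓

(57, 1624, 1625)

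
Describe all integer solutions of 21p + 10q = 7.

Step 1: Compute gcd(21, 10) = 1.
Since 1 divides 7, solutions exist.

Step 2: Find a particular solution using extended Euclidean algorithm.
We get p₀ = 7, q₀ = -14.
Check: 21*7 + 10*-14 = 7 = 7 ✓

Step 3: Write the general solution.
p = 7 + (10/1)t = 7 + 10t
q = -14 - (21/1)t = -14 - 21t
for any integer t.

p = 7 + 10t, q = -14 - 21t for integer t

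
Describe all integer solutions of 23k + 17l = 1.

Step 1: Compute gcd(23, 17) = 1.
Since 1 divides 1, solutions exist.

Step 2: Find a particular solution using extended Euclidean algorithm.
We get k₀ = 3, l₀ = -4.
Check: 23*3 + 17*-4 = 1 = 1 ✓

Step 3: Write the general solution.
k = 3 + (17/1)t = 3 + 17t
l = -4 - (23/1)t = -4 - 23t
for any integer t.

k = 3 + 17t, l = -4 - 23t for integer t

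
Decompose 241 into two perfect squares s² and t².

We need to find integers s, t > 0 such that s² + t² = 241.
Trying s = 4: t² = 241 - 4² = 241 - 16 = 225
t = 15
Check: 4² + 15² = 16 + 225 = 241 ✓

241 = 4² + 15²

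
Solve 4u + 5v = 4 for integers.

Step 1: Check solvability.
gcd(4, 5) = 1
Since 1 divides 4, solutions exist.

Step 2: Apply extended Euclidean algorithm to find gcd.
We find integers such that 4*x0 + 5*y0 = 1

Step 3: Scale the particular solution.
Multiply by 4/1 = 4:
u = -4, v = 4

Step 4: Verify.
4*(-4) + 5*(4) = 4 = 4 ✓

u = -4, v = 4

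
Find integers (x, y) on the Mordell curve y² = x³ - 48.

Try small integer x values and check whether x³ - 48 is a perfect square.
x = 28: x³ - 48 = 28³ - 48 = 21952 - 48 = 21904
Is 21904 a perfect square? 148² = 21904 ✓
So (x, y) = (28, -148) is a solution.

x = 28, y = -148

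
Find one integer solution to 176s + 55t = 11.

Step 1: Check solvability.
gcd(176, 55) = 11
Since 11 divides 11, solutions exist.

Step 2: Apply extended Euclidean algorithm to find gcd.
We find integers such that 176*x0 + 55*y0 = 11

Step 3: Scale the particular solution.
Multiply by 11/11 = 1:
s = 1, t = -3

Step 4: Verify.
176*(1) + 55*(-3) = 11 = 11 ✓

s = 1, t = -3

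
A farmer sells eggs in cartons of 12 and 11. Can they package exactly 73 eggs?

We need non-negative a, b with 12a + 11b = 73.
gcd(12, 11) = 1 divides 73, but no a in [0, 6] gives non-negative b.

No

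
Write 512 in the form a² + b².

We need to find integers a, b > 0 such that a² + b² = 512.
Trying a = 16: b² = 512 - 16² = 512 - 256 = 256
b = 16
Check: 16² + 16² = 256 + 256 = 512 ✓

512 = 16² + 16²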